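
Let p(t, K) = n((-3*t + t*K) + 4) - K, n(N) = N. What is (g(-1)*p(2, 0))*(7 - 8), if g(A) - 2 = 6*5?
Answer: 64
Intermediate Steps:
g(A) = 32 (g(A) = 2 + 6*5 = 2 + 30 = 32)
p(t, K) = 4 - K - 3*t + K*t (p(t, K) = ((-3*t + t*K) + 4) - K = ((-3*t + K*t) + 4) - K = (4 - 3*t + K*t) - K = 4 - K - 3*t + K*t)
(g(-1)*p(2, 0))*(7 - 8) = (32*(4 - 1*0 - 3*2 + 0*2))*(7 - 8) = (32*(4 + 0 - 6 + 0))*(-1) = (32*(-2))*(-1) = -64*(-1) = 64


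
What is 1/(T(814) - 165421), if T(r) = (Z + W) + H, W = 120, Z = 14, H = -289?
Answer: -1/165576 ≈ -6.0395e-6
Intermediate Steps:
T(r) = -155 (T(r) = (14 + 120) - 289 = 134 - 289 = -155)
1/(T(814) - 165421) = 1/(-155 - 165421) = 1/(-165576) = -1/165576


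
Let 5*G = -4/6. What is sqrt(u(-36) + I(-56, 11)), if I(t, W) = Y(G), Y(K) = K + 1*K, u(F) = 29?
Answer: sqrt(6465)/15 ≈ 5.3604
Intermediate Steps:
G = -2/15 (G = (-4/6)/5 = (-4*1/6)/5 = (1/5)*(-2/3) = -2/15 ≈ -0.13333)
Y(K) = 2*K (Y(K) = K + K = 2*K)
I(t, W) = -4/15 (I(t, W) = 2*(-2/15) = -4/15)
sqrt(u(-36) + I(-56, 11)) = sqrt(29 - 4/15) = sqrt(431/15) = sqrt(6465)/15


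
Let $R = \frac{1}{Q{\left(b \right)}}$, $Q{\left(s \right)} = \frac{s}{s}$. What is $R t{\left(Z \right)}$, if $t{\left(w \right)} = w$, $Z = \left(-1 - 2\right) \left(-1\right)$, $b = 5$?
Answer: $3$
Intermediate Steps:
$Q{\left(s \right)} = 1$
$Z = 3$ ($Z = \left(-3\right) \left(-1\right) = 3$)
$R = 1$ ($R = 1^{-1} = 1$)
$R t{\left(Z \right)} = 1 \cdot 3 = 3$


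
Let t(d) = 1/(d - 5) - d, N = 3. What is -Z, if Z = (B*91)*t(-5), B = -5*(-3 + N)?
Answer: 0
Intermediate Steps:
B = 0 (B = -5*(-3 + 3) = -5*0 = 0)
t(d) = 1/(-5 + d) - d
Z = 0 (Z = (0*91)*((1 - 1*(-5)² + 5*(-5))/(-5 - 5)) = 0*((1 - 1*25 - 25)/(-10)) = 0*(-(1 - 25 - 25)/10) = 0*(-⅒*(-49)) = 0*(49/10) = 0)
-Z = -1*0 = 0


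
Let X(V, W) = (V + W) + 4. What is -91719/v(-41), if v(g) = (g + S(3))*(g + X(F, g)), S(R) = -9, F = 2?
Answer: -91719/3800 ≈ -24.137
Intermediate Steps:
X(V, W) = 4 + V + W
v(g) = (-9 + g)*(6 + 2*g) (v(g) = (g - 9)*(g + (4 + 2 + g)) = (-9 + g)*(g + (6 + g)) = (-9 + g)*(6 + 2*g))
-91719/v(-41) = -91719/(-54 - 12*(-41) + 2*(-41)²) = -91719/(-54 + 492 + 2*1681) = -91719/(-54 + 492 + 3362) = -91719/3800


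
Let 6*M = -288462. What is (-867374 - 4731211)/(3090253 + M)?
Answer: -5598585/3042176 ≈ -1.8403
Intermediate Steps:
M = -48077 (M = (1/6)*(-288462) = -48077)
(-867374 - 4731211)/(3090253 + M) = (-867374 - 4731211)/(3090253 - 48077) = -5598585/3042176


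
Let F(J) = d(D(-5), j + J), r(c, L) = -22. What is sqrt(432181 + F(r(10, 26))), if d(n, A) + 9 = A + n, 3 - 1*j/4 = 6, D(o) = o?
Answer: 13*sqrt(2557) ≈ 657.37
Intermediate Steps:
j = -12 (j = 12 - 4*6 = 12 - 24 = -12)
d(n, A) = -9 + A + n (d(n, A) = -9 + (A + n) = -9 + A + n)
F(J) = -26 + J (F(J) = -9 + (-12 + J) - 5 = -26 + J)
sqrt(432181 + F(r(10, 26))) = sqrt(432181 + (-26 - 22)) = sqrt(432181 - 48) = sqrt(432133) = 13*sqrt(2557)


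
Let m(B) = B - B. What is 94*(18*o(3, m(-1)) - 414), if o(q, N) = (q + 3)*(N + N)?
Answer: -38916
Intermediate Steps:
m(B) = 0
o(q, N) = 2*N*(3 + q) (o(q, N) = (3 + q)*(2*N) = 2*N*(3 + q))
94*(18*o(3, m(-1)) - 414) = 94*(18*(2*0*(3 + 3)) - 414) = 94*(18*(2*0*6) - 414) = 94*(18*0 - 414) = 94*(0 - 414) = 94*(-414) = -38916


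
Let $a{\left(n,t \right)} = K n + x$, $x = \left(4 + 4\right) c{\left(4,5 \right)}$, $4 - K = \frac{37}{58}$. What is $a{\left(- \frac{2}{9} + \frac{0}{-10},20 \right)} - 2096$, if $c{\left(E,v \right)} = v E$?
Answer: $- \frac{168497}{87} \approx -1936.7$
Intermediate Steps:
$K = \frac{195}{58}$ ($K = 4 - \frac{37}{58} = \frac{195}{58} \approx 3.3621$)
$c{\left(E,v \right)} = E v$
$x = 160$ ($x = \left(4 + 4\right) 4 \cdot 5 = 8 \cdot 20 = 160$)
$a{\left(n,t \right)} = 160 + \frac{195 n}{58}$ ($a{\left(n,t \right)} = \frac{195 n}{58} + 160 = 160 + \frac{195 n}{58}$)
$a{\left(- \frac{2}{9} + \frac{0}{-10},20 \right)} - 2096 = \left(160 + \frac{195 \left(- \frac{2}{9} + \frac{0}{-10}\right)}{58}\right) - 2096 = \left(160 + \frac{195 \left(\left(-2\right) \frac{1}{9} + 0 \left(- \frac{1}{10}\right)\right)}{58}\right) - 2096 = \left(160 + \frac{195 \left(- \frac{2}{9} + 0\right)}{58}\right) - 2096 = \left(160 + \frac{195}{58} \left(- \frac{2}{9}\right)\right) - 2096 = \left(160 - \frac{65}{87}\right) - 2096 = \frac{13855}{87} - 2096 = - \frac{168497}{87}$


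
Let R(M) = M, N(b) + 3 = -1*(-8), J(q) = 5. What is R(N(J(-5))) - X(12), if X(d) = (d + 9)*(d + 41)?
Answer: -1108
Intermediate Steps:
N(b) = 5 (N(b) = -3 - 1*(-8) = -3 + 8 = 5)
X(d) = (9 + d)*(41 + d)
R(N(J(-5))) - X(12) = 5 - (369 + 12**2 + 50*12) = 5 - (369 + 144 + 600) = 5 - 1*1113 = 5 - 1113 = -1108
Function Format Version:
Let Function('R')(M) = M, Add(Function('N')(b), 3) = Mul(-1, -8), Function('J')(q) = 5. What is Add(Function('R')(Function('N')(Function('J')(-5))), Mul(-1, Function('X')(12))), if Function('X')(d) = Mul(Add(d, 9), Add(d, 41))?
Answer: -1108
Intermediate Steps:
Function('N')(b) = 5 (Function('N')(b) = Add(-3, Mul(-1, -8)) = Add(-3, 8) = 5)
Function('X')(d) = Mul(Add(9, d), Add(41, d))
Add(Function('R')(Function('N')(Function('J')(-5))), Mul(-1, Function('X')(12))) = Add(5, Mul(-1, Add(369, Pow(12, 2), Mul(50, 12)))) = Add(5, Mul(-1, Add(369, 144, 600))) = Add(5, Mul(-1, 1113)) = Add(5, -1113) = -1108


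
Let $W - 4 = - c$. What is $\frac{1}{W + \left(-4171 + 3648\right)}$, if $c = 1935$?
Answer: $- \frac{1}{2454} \approx -0.0004075$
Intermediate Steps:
$W = -1931$ ($W = 4 - 1935 = -1931$)
$\frac{1}{W + \left(-4171 + 3648\right)} = \frac{1}{-1931 + \left(-4171 + 3648\right)} = \frac{1}{-1931 - 523} = \frac{1}{-2454} = - \frac{1}{2454}$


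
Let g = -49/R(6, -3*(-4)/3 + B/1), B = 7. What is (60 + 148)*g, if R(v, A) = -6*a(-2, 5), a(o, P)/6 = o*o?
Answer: 637/9 ≈ 70.778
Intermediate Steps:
a(o, P) = 6*o² (a(o, P) = 6*(o*o) = 6*o²)
R(v, A) = -144 (R(v, A) = -6*6*(-2)² = -6*6*4 = -6*24 = -1*144 = -144)
g = 49/144 (g = -49/(-144) = -49*(-1/144) = 49/144 ≈ 0.34028)
(60 + 148)*g = (60 + 148)*(49/144) = 208*(49/144) = 637/9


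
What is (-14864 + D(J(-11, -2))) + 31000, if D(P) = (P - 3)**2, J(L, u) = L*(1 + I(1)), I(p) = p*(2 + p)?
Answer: 18345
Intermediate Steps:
J(L, u) = 4*L (J(L, u) = L*(1 + 1*(2 + 1)) = L*(1 + 1*3) = L*(1 + 3) = L*4 = 4*L)
D(P) = (-3 + P)**2
(-14864 + D(J(-11, -2))) + 31000 = (-14864 + (-3 + 4*(-11))**2) + 31000 = (-14864 + (-3 - 44)**2) + 31000 = (-14864 + (-47)**2) + 31000 = (-14864 + 2209) + 31000 = -12655 + 31000 = 18345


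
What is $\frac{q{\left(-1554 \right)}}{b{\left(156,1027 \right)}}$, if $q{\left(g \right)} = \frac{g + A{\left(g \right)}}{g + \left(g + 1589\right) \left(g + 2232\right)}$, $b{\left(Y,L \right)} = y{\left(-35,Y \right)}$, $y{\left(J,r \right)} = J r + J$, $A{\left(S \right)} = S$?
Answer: $\frac{37}{1450680} \approx 2.5505 \cdot 10^{-5}$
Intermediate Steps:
$y{\left(J,r \right)} = J + J r$
$b{\left(Y,L \right)} = -35 - 35 Y$ ($b{\left(Y,L \right)} = - 35 \left(1 + Y\right) = -35 - 35 Y$)
$q{\left(g \right)} = \frac{2 g}{g + \left(1589 + g\right) \left(2232 + g\right)}$ ($q{\left(g \right)} = \frac{g + g}{g + \left(g + 1589\right) \left(g + 2232\right)} = \frac{2 g}{g + \left(1589 + g\right) \left(2232 + g\right)}$)
$\frac{q{\left(-1554 \right)}}{b{\left(156,1027 \right)}} = \frac{2 \left(-1554\right) \frac{1}{3546648 + \left(-1554\right)^{2} + 3822 \left(-1554\right)}}{-35 - 5460} = \frac{2 \left(-1554\right) \frac{1}{3546648 + 2414916 - 5939388}}{-35 - 5460} = \frac{2 \left(-1554\right) \frac{1}{22176}}{-5495} = 2 \left(-1554\right) \frac{1}{22176} \left(- \frac{1}{5495}\right) = \left(- \frac{37}{264}\right) \left(- \frac{1}{5495}\right) = \frac{37}{1450680}$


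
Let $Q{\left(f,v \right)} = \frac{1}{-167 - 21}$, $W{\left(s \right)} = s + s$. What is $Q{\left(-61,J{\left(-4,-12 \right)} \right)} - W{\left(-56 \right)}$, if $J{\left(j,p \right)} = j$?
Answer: $\frac{21055}{188} \approx 111.99$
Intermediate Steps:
$W{\left(s \right)} = 2 s$
$Q{\left(f,v \right)} = - \frac{1}{188}$ ($Q{\left(f,v \right)} = \frac{1}{-188} = - \frac{1}{188}$)
$Q{\left(-61,J{\left(-4,-12 \right)} \right)} - W{\left(-56 \right)} = - \frac{1}{188} - 2 \left(-56\right) = - \frac{1}{188} - -112 = - \frac{1}{188} + 112 = \frac{21055}{188}$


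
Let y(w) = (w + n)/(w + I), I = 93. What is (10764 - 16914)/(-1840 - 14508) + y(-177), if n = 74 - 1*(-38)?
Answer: 394805/343308 ≈ 1.1500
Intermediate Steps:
n = 112 (n = 74 + 38 = 112)
y(w) = (112 + w)/(93 + w) (y(w) = (w + 112)/(w + 93) = (112 + w)/(93 + w))
(10764 - 16914)/(-1840 - 14508) + y(-177) = (10764 - 16914)/(-1840 - 14508) + (112 - 177)/(93 - 177) = -6150/(-16348) - 65/(-84) = -6150*(-1/16348) - 1/84*(-65) = 3075/8174 + 65/84 = 394805/343308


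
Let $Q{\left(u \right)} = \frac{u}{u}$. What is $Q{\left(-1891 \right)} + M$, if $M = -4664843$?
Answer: $-4664842$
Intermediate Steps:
$Q{\left(u \right)} = 1$
$Q{\left(-1891 \right)} + M = 1 - 4664843 = -4664842$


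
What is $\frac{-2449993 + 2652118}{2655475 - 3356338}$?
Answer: $- \frac{67375}{233621} \approx -0.28839$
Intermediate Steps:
$\frac{-2449993 + 2652118}{2655475 - 3356338} = \frac{202125}{-700863} = 202125 \left(- \frac{1}{700863}\right) = - \frac{67375}{233621}$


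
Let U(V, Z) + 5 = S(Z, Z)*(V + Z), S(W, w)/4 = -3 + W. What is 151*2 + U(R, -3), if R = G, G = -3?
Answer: 441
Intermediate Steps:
S(W, w) = -12 + 4*W (S(W, w) = 4*(-3 + W) = -12 + 4*W)
R = -3
U(V, Z) = -5 + (-12 + 4*Z)*(V + Z)
151*2 + U(R, -3) = 151*2 + (-5 + 4*(-3)*(-3 - 3) + 4*(-3)*(-3 - 3)) = 302 + (-5 + 4*(-3)*(-6) + 4*(-3)*(-6)) = 302 + (-5 + 72 + 72) = 302 + 139 = 441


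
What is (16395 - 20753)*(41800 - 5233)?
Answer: -159358986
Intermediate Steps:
(16395 - 20753)*(41800 - 5233) = -4358*36567 = -159358986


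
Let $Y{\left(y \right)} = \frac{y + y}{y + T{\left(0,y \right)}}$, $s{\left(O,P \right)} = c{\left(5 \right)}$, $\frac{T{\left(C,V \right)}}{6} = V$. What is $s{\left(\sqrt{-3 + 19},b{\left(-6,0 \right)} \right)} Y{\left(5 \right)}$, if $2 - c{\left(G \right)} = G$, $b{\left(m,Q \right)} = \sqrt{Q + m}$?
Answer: $- \frac{6}{7} \approx -0.85714$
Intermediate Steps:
$T{\left(C,V \right)} = 6 V$
$c{\left(G \right)} = 2 - G$
$s{\left(O,P \right)} = -3$ ($s{\left(O,P \right)} = 2 - 5 = -3$)
$Y{\left(y \right)} = \frac{2}{7}$ ($Y{\left(y \right)} = \frac{y + y}{y + 6 y} = \frac{2 y}{7 y} = 2 y \frac{1}{7 y} = \frac{2}{7}$)
$s{\left(\sqrt{-3 + 19},b{\left(-6,0 \right)} \right)} Y{\left(5 \right)} = \left(-3\right) \frac{2}{7} = - \frac{6}{7}$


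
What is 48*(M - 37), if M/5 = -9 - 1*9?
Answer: -6096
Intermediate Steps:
M = -90 (M = 5*(-9 - 1*9) = 5*(-9 - 9) = 5*(-18) = -90)
48*(M - 37) = 48*(-90 - 37) = 48*(-127) = -6096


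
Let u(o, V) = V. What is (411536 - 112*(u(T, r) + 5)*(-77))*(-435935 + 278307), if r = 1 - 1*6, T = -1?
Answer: -64869596608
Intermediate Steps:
r = -5 (r = 1 - 6 = -5)
(411536 - 112*(u(T, r) + 5)*(-77))*(-435935 + 278307) = (411536 - 112*(-5 + 5)*(-77))*(-435935 + 278307) = (411536 - 112*0*(-77))*(-157628) = (411536 - 28*0*(-77))*(-157628) = (411536 + 0*(-77))*(-157628) = (411536 + 0)*(-157628) = 411536*(-157628) = -64869596608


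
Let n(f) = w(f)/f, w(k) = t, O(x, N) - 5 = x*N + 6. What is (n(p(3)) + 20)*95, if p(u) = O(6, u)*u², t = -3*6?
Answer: 54910/29 ≈ 1893.4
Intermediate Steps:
t = -18
O(x, N) = 11 + N*x (O(x, N) = 5 + (x*N + 6) = 5 + (N*x + 6) = 5 + (6 + N*x) = 11 + N*x)
w(k) = -18
p(u) = u²*(11 + 6*u) (p(u) = (11 + u*6)*u² = (11 + 6*u)*u² = u²*(11 + 6*u))
n(f) = -18/f
(n(p(3)) + 20)*95 = (-18*1/(9*(11 + 6*3)) + 20)*95 = (-18*1/(9*(11 + 18)) + 20)*95 = (-18/(9*29) + 20)*95 = (-18/261 + 20)*95 = (-18*1/261 + 20)*95 = (-2/29 + 20)*95 = (578/29)*95 = 54910/29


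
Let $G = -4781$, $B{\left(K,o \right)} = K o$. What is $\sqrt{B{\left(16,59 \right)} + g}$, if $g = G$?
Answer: $i \sqrt{3837} \approx 61.944 i$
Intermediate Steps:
$g = -4781$
$\sqrt{B{\left(16,59 \right)} + g} = \sqrt{16 \cdot 59 - 4781} = \sqrt{944 - 4781} = \sqrt{-3837} = i \sqrt{3837}$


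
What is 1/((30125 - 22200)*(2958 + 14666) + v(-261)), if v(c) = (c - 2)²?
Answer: 1/139739369 ≈ 7.1562e-9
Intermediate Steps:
v(c) = (-2 + c)²
1/((30125 - 22200)*(2958 + 14666) + v(-261)) = 1/((30125 - 22200)*(2958 + 14666) + (-2 - 261)²) = 1/(7925*17624 + (-263)²) = 1/(139670200 + 69169) = 1/139739369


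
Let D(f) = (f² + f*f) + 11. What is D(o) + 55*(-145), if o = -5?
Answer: -7914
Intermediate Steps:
D(f) = 11 + 2*f² (D(f) = (f² + f²) + 11 = 2*f² + 11 = 11 + 2*f²)
D(o) + 55*(-145) = (11 + 2*(-5)²) + 55*(-145) = (11 + 2*25) - 7975 = (11 + 50) - 7975 = 61 - 7975 = -7914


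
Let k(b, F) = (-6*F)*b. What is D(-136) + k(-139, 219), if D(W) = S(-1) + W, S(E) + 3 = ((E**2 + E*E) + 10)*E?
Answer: 182495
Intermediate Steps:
S(E) = -3 + E*(10 + 2*E**2) (S(E) = -3 + ((E**2 + E*E) + 10)*E = -3 + ((E**2 + E**2) + 10)*E = -3 + (2*E**2 + 10)*E = -3 + (10 + 2*E**2)*E = -3 + E*(10 + 2*E**2))
k(b, F) = -6*F*b
D(W) = -15 + W (D(W) = (-3 + 2*(-1)**3 + 10*(-1)) + W = (-3 + 2*(-1) - 10) + W = (-3 - 2 - 10) + W = -15 + W)
D(-136) + k(-139, 219) = (-15 - 136) - 6*219*(-139) = -151 + 182646 = 182495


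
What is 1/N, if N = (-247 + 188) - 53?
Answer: -1/112 ≈ -0.0089286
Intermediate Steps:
N = -112 (N = -59 - 53 = -112)
1/N = 1/(-112) = -1/112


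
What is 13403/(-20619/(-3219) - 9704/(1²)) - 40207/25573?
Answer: -27108645880/9175873703 ≈ -2.9543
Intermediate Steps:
13403/(-20619/(-3219) - 9704/(1²)) - 40207/25573 = 13403/(-20619*(-1/3219) - 9704/1) - 40207*1/25573 = 13403/(237/37 - 9704*1) - 40207/25573 = 13403/(237/37 - 9704) - 40207/25573 = 13403/(-358811/37) - 40207/25573 = 13403*(-37/358811) - 40207/25573 = -495911/358811 - 40207/25573 = -27108645880/9175873703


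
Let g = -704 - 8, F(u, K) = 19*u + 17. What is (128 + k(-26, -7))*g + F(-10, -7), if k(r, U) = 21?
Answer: -106261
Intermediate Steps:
F(u, K) = 17 + 19*u
g = -712
(128 + k(-26, -7))*g + F(-10, -7) = (128 + 21)*(-712) + (17 + 19*(-10)) = 149*(-712) + (17 - 190) = -106088 - 173 = -106261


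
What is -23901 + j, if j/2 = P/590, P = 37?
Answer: -7050758/295 ≈ -23901.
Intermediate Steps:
j = 37/295 (j = 2*(37/590) = 37/295 ≈ 0.12542)
-23901 + j = -23901 + 37/295 = -7050758/295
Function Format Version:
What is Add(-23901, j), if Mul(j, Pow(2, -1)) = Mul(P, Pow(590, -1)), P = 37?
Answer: Rational(-7050758, 295) ≈ -23901.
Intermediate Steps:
j = Rational(37, 295) (j = Mul(2, Mul(37, Pow(590, -1))) = Mul(2, Mul(37, Rational(1, 590))) = Mul(2, Rational(37, 590)) = Rational(37, 295) ≈ 0.12542)
Add(-23901, j) = Add(-23901, Rational(37, 295)) = Rational(-7050758, 295)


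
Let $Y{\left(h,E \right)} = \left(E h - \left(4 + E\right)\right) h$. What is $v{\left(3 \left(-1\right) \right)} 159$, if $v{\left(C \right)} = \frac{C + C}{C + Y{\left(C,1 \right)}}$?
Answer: $- \frac{318}{7} \approx -45.429$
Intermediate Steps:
$Y{\left(h,E \right)} = h \left(-4 - E + E h\right)$ ($Y{\left(h,E \right)} = \left(-4 - E + E h\right) h = h \left(-4 - E + E h\right)$)
$v{\left(C \right)} = \frac{2 C}{C + C \left(-5 + C\right)}$ ($v{\left(C \right)} = \frac{C + C}{C + C \left(-4 - 1 + 1 C\right)} = \frac{2 C}{C + C \left(-4 - 1 + C\right)} = \frac{2 C}{C + C \left(-5 + C\right)}$)
$v{\left(3 \left(-1\right) \right)} 159 = \frac{2}{-4 + 3 \left(-1\right)} 159 = \frac{2}{-4 - 3} \cdot 159 = \frac{2}{-7} \cdot 159 = 2 \left(- \frac{1}{7}\right) 159 = \left(- \frac{2}{7}\right) 159 = - \frac{318}{7}$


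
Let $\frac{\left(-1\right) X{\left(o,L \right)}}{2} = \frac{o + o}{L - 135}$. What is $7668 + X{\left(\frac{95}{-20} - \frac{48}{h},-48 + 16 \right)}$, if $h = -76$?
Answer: $\frac{24330251}{3173} \approx 7667.9$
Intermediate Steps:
$X{\left(o,L \right)} = - \frac{4 o}{-135 + L}$ ($X{\left(o,L \right)} = - 2 \frac{o + o}{L - 135} = - 2 \frac{2 o}{-135 + L} = - \frac{4 o}{-135 + L}$)
$7668 + X{\left(\frac{95}{-20} - \frac{48}{h},-48 + 16 \right)} = 7668 - \frac{4 \left(\frac{95}{-20} - \frac{48}{-76}\right)}{-135 + \left(-48 + 16\right)} = 7668 - \frac{4 \left(95 \left(- \frac{1}{20}\right) - - \frac{12}{19}\right)}{-135 - 32} = 7668 - \frac{4 \left(- \frac{19}{4} + \frac{12}{19}\right)}{-167} = 7668 - \left(- \frac{313}{19}\right) \left(- \frac{1}{167}\right) = 7668 - \frac{313}{3173} = \frac{24330251}{3173}$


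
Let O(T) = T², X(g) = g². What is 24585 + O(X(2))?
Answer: 24601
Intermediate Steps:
24585 + O(X(2)) = 24585 + (2²)² = 24585 + 4² = 24585 + 16 = 24601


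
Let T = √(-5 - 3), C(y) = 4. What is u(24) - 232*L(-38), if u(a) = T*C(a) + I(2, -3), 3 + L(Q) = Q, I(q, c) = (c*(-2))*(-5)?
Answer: 9482 + 8*I*√2 ≈ 9482.0 + 11.314*I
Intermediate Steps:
T = 2*I*√2 (T = √(-8) = 2*I*√2 ≈ 2.8284*I)
I(q, c) = 10*c (I(q, c) = -2*c*(-5) = 10*c)
L(Q) = -3 + Q
u(a) = -30 + 8*I*√2 (u(a) = (2*I*√2)*4 + 10*(-3) = 8*I*√2 - 30 = -30 + 8*I*√2)
u(24) - 232*L(-38) = (-30 + 8*I*√2) - 232*(-3 - 38) = (-30 + 8*I*√2) - 232*(-41) = (-30 + 8*I*√2) + 9512 = 9482 + 8*I*√2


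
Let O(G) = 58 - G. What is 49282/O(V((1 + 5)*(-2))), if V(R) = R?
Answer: 24641/35 ≈ 704.03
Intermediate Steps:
49282/O(V((1 + 5)*(-2))) = 49282/(58 - (1 + 5)*(-2)) = 49282/(58 - 6*(-2)) = 49282/(58 - 1*(-12)) = 49282/(58 + 12) = 49282/70 = 49282*(1/70) = 24641/35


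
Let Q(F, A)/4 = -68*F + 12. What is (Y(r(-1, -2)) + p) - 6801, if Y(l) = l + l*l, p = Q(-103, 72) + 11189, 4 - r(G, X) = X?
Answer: 32494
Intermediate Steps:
r(G, X) = 4 - X
Q(F, A) = 48 - 272*F (Q(F, A) = 4*(-68*F + 12) = 4*(12 - 68*F) = 48 - 272*F)
p = 39253 (p = (48 - 272*(-103)) + 11189 = (48 + 28016) + 11189 = 28064 + 11189 = 39253)
Y(l) = l + l²
(Y(r(-1, -2)) + p) - 6801 = ((4 - 1*(-2))*(1 + (4 - 1*(-2))) + 39253) - 6801 = ((4 + 2)*(1 + (4 + 2)) + 39253) - 6801 = (6*(1 + 6) + 39253) - 6801 = (6*7 + 39253) - 6801 = (42 + 39253) - 6801 = 39295 - 6801 = 32494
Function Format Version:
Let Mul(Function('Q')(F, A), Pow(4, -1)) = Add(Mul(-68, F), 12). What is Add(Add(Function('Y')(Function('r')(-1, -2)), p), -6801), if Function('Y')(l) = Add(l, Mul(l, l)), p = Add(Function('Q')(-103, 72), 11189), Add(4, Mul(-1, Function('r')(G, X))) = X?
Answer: 32494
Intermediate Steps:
Function('r')(G, X) = Add(4, Mul(-1, X))
Function('Q')(F, A) = Add(48, Mul(-272, F)) (Function('Q')(F, A) = Mul(4, Add(Mul(-68, F), 12)) = Mul(4, Add(12, Mul(-68, F))) = Add(48, Mul(-272, F)))
p = 39253 (p = Add(Add(48, Mul(-272, -103)), 11189) = Add(Add(48, 28016), 11189) = Add(28064, 11189) = 39253)
Function('Y')(l) = Add(l, Pow(l, 2))
Add(Add(Function('Y')(Function('r')(-1, -2)), p), -6801) = Add(Add(Mul(Add(4, Mul(-1, -2)), Add(1, Add(4, Mul(-1, -2)))), 39253), -6801) = Add(Add(Mul(Add(4, 2), Add(1, Add(4, 2))), 39253), -6801) = Add(Add(Mul(6, Add(1, 6)), 39253), -6801) = Add(Add(Mul(6, 7), 39253), -6801) = Add(Add(42, 39253), -6801) = Add(39295, -6801) = 32494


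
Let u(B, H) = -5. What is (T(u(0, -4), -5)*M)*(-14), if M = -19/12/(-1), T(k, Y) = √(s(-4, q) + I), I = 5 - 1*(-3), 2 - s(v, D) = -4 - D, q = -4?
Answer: -133*√10/6 ≈ -70.097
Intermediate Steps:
s(v, D) = 6 + D (s(v, D) = 2 - (-4 - D) = 2 + (4 + D) = 6 + D)
I = 8 (I = 5 + 3 = 8)
T(k, Y) = √10 (T(k, Y) = √((6 - 4) + 8) = √(2 + 8) = √10)
M = 19/12 (M = -19*1/12*(-1) = -19/12*(-1) = 19/12 ≈ 1.5833)
(T(u(0, -4), -5)*M)*(-14) = (√10*(19/12))*(-14) = (19*√10/12)*(-14) = -133*√10/6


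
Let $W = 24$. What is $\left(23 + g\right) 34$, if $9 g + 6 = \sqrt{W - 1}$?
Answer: $\frac{2278}{3} + \frac{34 \sqrt{23}}{9} \approx 777.45$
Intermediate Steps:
$g = - \frac{2}{3} + \frac{\sqrt{23}}{9}$ ($g = - \frac{2}{3} + \frac{\sqrt{24 - 1}}{9} = - \frac{2}{3} + \frac{\sqrt{23}}{9} \approx -0.1338$)
$\left(23 + g\right) 34 = \left(23 - \left(\frac{2}{3} - \frac{\sqrt{23}}{9}\right)\right) 34 = \left(\frac{67}{3} + \frac{\sqrt{23}}{9}\right) 34 = \frac{2278}{3} + \frac{34 \sqrt{23}}{9}$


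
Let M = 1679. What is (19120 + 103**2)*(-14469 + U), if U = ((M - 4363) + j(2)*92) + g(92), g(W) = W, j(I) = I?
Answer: -501736333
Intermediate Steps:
U = -2408 (U = ((1679 - 4363) + 2*92) + 92 = (-2684 + 184) + 92 = -2500 + 92 = -2408)
(19120 + 103**2)*(-14469 + U) = (19120 + 103**2)*(-14469 - 2408) = (19120 + 10609)*(-16877) = 29729*(-16877) = -501736333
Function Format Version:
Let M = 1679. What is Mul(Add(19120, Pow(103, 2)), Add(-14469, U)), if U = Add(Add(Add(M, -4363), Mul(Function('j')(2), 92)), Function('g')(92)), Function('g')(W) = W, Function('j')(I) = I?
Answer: -501736333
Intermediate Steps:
U = -2408 (U = Add(Add(Add(1679, -4363), Mul(2, 92)), 92) = Add(Add(-2684, 184), 92) = Add(-2500, 92) = -2408)
Mul(Add(19120, Pow(103, 2)), Add(-14469, U)) = Mul(Add(19120, Pow(103, 2)), Add(-14469, -2408)) = Mul(Add(19120, 10609), -16877) = Mul(29729, -16877) = -501736333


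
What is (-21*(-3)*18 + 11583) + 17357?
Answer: 30074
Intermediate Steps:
(-21*(-3)*18 + 11583) + 17357 = (63*18 + 11583) + 17357 = (1134 + 11583) + 17357 = 12717 + 17357 = 30074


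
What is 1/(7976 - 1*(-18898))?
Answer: 1/26874 ≈ 3.7211e-5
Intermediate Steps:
1/(7976 - 1*(-18898)) = 1/(7976 + 18898) = 1/26874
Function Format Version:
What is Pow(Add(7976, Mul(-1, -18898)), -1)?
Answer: Rational(1, 26874) ≈ 3.7211e-5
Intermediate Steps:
Pow(Add(7976, Mul(-1, -18898)), -1) = Pow(Add(7976, 18898), -1) = Pow(26874, -1) = Rational(1, 26874)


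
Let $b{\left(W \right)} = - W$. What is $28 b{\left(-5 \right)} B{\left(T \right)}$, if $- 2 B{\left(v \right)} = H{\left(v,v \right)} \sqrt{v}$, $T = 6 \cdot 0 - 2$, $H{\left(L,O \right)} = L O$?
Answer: $- 280 i \sqrt{2} \approx - 395.98 i$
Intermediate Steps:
$T = -2$ ($T = 0 - 2 = -2$)
$B{\left(v \right)} = - \frac{v^{\frac{5}{2}}}{2}$ ($B{\left(v \right)} = - \frac{v v \sqrt{v}}{2} = - \frac{v^{2} \sqrt{v}}{2} = - \frac{v^{\frac{5}{2}}}{2}$)
$28 b{\left(-5 \right)} B{\left(T \right)} = 28 \left(\left(-1\right) \left(-5\right)\right) \left(- \frac{\left(-2\right)^{\frac{5}{2}}}{2}\right) = 28 \cdot 5 \left(- \frac{4 i \sqrt{2}}{2}\right) = 140 \left(- 2 i \sqrt{2}\right) = - 280 i \sqrt{2}$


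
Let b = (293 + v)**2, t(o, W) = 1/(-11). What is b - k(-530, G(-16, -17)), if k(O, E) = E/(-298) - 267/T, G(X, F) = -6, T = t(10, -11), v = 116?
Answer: 24487253/149 ≈ 1.6434e+5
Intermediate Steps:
t(o, W) = -1/11
T = -1/11 ≈ -0.090909
k(O, E) = 2937 - E/298 (k(O, E) = E/(-298) - 267/(-1/11) = E*(-1/298) - 267*(-11) = -E/298 + 2937 = 2937 - E/298)
b = 167281 (b = (293 + 116)**2 = 409**2 = 167281)
b - k(-530, G(-16, -17)) = 167281 - (2937 - 1/298*(-6)) = 167281 - (2937 + 3/149) = 167281 - 1*437616/149 = 167281 - 437616/149 = 24487253/149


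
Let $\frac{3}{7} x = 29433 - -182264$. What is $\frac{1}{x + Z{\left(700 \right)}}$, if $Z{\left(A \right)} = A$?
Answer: $\frac{3}{1483979} \approx 2.0216 \cdot 10^{-6}$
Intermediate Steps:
$x = \frac{1481879}{3}$ ($x = \frac{7 \left(29433 - -182264\right)}{3} = \frac{7 \left(29433 + 182264\right)}{3} = \frac{7}{3} \cdot 211697 = \frac{1481879}{3} \approx 4.9396 \cdot 10^{5}$)
$\frac{1}{x + Z{\left(700 \right)}} = \frac{1}{\frac{1481879}{3} + 700} = \frac{1}{\frac{1483979}{3}} = \frac{3}{1483979}$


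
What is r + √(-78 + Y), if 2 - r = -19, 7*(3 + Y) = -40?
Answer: 21 + I*√4249/7 ≈ 21.0 + 9.3121*I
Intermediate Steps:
Y = -61/7 (Y = -3 + (⅐)*(-40) = -3 - 40/7 = -61/7 ≈ -8.7143)
r = 21 (r = 2 - 1*(-19) = 2 + 19 = 21)
r + √(-78 + Y) = 21 + √(-78 - 61/7) = 21 + √(-607/7) = 21 + I*√4249/7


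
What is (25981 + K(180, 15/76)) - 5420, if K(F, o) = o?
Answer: 1562651/76 ≈ 20561.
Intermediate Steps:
(25981 + K(180, 15/76)) - 5420 = (25981 + 15/76) - 5420 = 1974571/76 - 5420 = 1562651/76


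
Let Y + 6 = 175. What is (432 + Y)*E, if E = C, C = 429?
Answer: 257829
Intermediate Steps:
Y = 169 (Y = -6 + 175 = 169)
E = 429
(432 + Y)*E = (432 + 169)*429 = 601*429 = 257829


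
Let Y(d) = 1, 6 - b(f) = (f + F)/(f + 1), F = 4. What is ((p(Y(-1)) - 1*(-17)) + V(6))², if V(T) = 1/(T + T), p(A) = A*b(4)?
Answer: 1661521/3600 ≈ 461.53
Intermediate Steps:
b(f) = 6 - (4 + f)/(1 + f) (b(f) = 6 - (f + 4)/(f + 1) = 6 - (4 + f)/(1 + f))
p(A) = 22*A/5 (p(A) = A*((2 + 5*4)/(1 + 4)) = A*((2 + 20)/5) = A*((⅕)*22) = A*(22/5) = 22*A/5)
V(T) = 1/(2*T)
((p(Y(-1)) - 1*(-17)) + V(6))² = (((22/5)*1 - 1*(-17)) + (½)/6)² = ((22/5 + 17) + (½)*(⅙))² = (107/5 + 1/12)² = (1289/60)² = 1661521/3600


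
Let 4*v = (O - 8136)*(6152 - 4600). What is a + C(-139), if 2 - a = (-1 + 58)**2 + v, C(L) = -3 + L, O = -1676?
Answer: 3803667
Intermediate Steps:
v = -3807056 (v = ((-1676 - 8136)*(6152 - 4600))/4 = (-9812*1552)/4 = (1/4)*(-15228224) = -3807056)
a = 3803809 (a = 2 - ((-1 + 58)**2 - 3807056) = 2 - (57**2 - 3807056) = 2 - (3249 - 3807056) = 2 - 1*(-3803807) = 2 + 3803807 = 3803809)
a + C(-139) = 3803809 + (-3 - 139) = 3803809 - 142 = 3803667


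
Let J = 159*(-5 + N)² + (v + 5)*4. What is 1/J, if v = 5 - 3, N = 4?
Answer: 1/187 ≈ 0.0053476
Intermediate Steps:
v = 2
J = 187 (J = 159*(-5 + 4)² + (2 + 5)*4 = 159*(-1)² + 7*4 = 159*1 + 28 = 159 + 28 = 187)
1/J = 1/187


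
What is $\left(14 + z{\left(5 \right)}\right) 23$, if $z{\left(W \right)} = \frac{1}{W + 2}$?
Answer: $\frac{2277}{7} \approx 325.29$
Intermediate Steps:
$z{\left(W \right)} = \frac{1}{2 + W}$
$\left(14 + z{\left(5 \right)}\right) 23 = \left(14 + \frac{1}{2 + 5}\right) 23 = \left(14 + \frac{1}{7}\right) 23 = \frac{99}{7} \cdot 23 = \frac{2277}{7}$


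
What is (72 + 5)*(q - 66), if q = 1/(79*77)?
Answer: -401477/79 ≈ -5082.0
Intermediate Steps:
q = 1/6083 (q = (1/79)*(1/77) = 1/6083 ≈ 0.00016439)
(72 + 5)*(q - 66) = (72 + 5)*(1/6083 - 66) = 77*(-401477/6083) = -401477/79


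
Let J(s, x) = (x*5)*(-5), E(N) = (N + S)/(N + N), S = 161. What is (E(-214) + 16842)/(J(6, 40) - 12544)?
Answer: -7208429/5796832 ≈ -1.2435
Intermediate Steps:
E(N) = (161 + N)/(2*N) (E(N) = (N + 161)/(N + N) = (161 + N)/((2*N)) = (161 + N)*(1/(2*N)) = (161 + N)/(2*N))
J(s, x) = -25*x (J(s, x) = (5*x)*(-5) = -25*x)
(E(-214) + 16842)/(J(6, 40) - 12544) = ((½)*(161 - 214)/(-214) + 16842)/(-25*40 - 12544) = ((½)*(-1/214)*(-53) + 16842)/(-1000 - 12544) = (53/428 + 16842)/(-13544) = (7208429/428)*(-1/13544) = -7208429/5796832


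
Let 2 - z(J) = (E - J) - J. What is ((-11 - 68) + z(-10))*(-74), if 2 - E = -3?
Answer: 7548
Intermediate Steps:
E = 5 (E = 2 - 1*(-3) = 2 + 3 = 5)
z(J) = -3 + 2*J (z(J) = 2 - ((5 - J) - J) = 2 - (5 - 2*J) = 2 + (-5 + 2*J) = -3 + 2*J)
((-11 - 68) + z(-10))*(-74) = ((-11 - 68) + (-3 + 2*(-10)))*(-74) = (-79 + (-3 - 20))*(-74) = (-79 - 23)*(-74) = -102*(-74) = 7548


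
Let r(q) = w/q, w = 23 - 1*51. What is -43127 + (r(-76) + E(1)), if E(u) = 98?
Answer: -817544/19 ≈ -43029.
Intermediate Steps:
w = -28 (w = 23 - 51 = -28)
r(q) = -28/q
-43127 + (r(-76) + E(1)) = -43127 + (-28/(-76) + 98) = -43127 + (-28*(-1/76) + 98) = -43127 + (7/19 + 98) = -43127 + 1869/19 = -817544/19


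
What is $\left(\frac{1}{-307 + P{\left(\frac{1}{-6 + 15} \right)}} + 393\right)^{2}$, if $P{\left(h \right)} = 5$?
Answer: $\frac{14086129225}{91204} \approx 1.5445 \cdot 10^{5}$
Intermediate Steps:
$\left(\frac{1}{-307 + P{\left(\frac{1}{-6 + 15} \right)}} + 393\right)^{2} = \left(\frac{1}{-307 + 5} + 393\right)^{2} = \left(\frac{1}{-302} + 393\right)^{2} = \left(- \frac{1}{302} + 393\right)^{2} = \left(\frac{118685}{302}\right)^{2} = \frac{14086129225}{91204}$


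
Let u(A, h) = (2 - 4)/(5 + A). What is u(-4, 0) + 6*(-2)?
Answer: -14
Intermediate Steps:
u(A, h) = -2/(5 + A)
u(-4, 0) + 6*(-2) = -2/(5 - 4) + 6*(-2) = -2/1 - 12 = -2*1 - 12 = -2 - 12 = -14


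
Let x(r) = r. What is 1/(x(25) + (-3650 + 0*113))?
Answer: -1/3625 ≈ -0.00027586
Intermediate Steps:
1/(x(25) + (-3650 + 0*113)) = 1/(25 + (-3650 + 0*113)) = 1/(25 + (-3650 + 0)) = 1/(25 - 3650) = 1/(-3625) = -1/3625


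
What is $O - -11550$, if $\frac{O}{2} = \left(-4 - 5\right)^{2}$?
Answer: $11712$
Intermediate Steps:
$O = 162$ ($O = 2 \left(-4 - 5\right)^{2} = 2 \left(-9\right)^{2} = 2 \cdot 81 = 162$)
$O - -11550 = 162 - -11550 = 162 + 11550 = 11712$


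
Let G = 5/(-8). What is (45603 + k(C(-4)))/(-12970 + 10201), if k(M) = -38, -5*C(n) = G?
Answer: -3505/213 ≈ -16.455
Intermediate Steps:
G = -5/8 (G = 5*(-⅛) = -5/8 ≈ -0.62500)
C(n) = ⅛ (C(n) = -⅕*(-5/8) = ⅛)
(45603 + k(C(-4)))/(-12970 + 10201) = (45603 - 38)/(-12970 + 10201) = 45565/(-2769) = 45565*(-1/2769) = -3505/213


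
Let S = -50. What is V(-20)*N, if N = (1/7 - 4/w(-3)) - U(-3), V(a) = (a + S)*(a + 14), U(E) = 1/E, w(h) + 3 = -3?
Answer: 480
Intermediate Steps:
w(h) = -6 (w(h) = -3 - 3 = -6)
V(a) = (-50 + a)*(14 + a) (V(a) = (a - 50)*(a + 14) = (-50 + a)*(14 + a))
N = 8/7 (N = (1/7 - 4/(-6)) - 1/(-3) = (1*(⅐) - 4*(-⅙)) - 1*(-⅓) = (⅐ + ⅔) + ⅓ = 17/21 + ⅓ = 8/7 ≈ 1.1429)
V(-20)*N = (-700 + (-20)² - 36*(-20))*(8/7) = (-700 + 400 + 720)*(8/7) = 420*(8/7) = 480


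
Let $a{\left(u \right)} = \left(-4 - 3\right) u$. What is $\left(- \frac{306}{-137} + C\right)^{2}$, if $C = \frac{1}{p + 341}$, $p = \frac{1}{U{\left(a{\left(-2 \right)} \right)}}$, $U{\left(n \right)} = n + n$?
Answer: $\frac{8560481188900}{1711421253369} \approx 5.002$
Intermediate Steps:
$a{\left(u \right)} = - 7 u$
$U{\left(n \right)} = 2 n$
$p = \frac{1}{28}$ ($p = \frac{1}{2 \left(\left(-7\right) \left(-2\right)\right)} = \frac{1}{2 \cdot 14} = \frac{1}{28} \approx 0.035714$)
$C = \frac{28}{9549}$ ($C = \frac{1}{\frac{1}{28} + 341} = \frac{1}{\frac{9549}{28}} = \frac{28}{9549} \approx 0.0029322$)
$\left(- \frac{306}{-137} + C\right)^{2} = \left(- \frac{306}{-137} + \frac{28}{9549}\right)^{2} = \left(\left(-306\right) \left(- \frac{1}{137}\right) + \frac{28}{9549}\right)^{2} = \left(\frac{306}{137} + \frac{28}{9549}\right)^{2} = \left(\frac{2925830}{1308213}\right)^{2} = \frac{8560481188900}{1711421253369}$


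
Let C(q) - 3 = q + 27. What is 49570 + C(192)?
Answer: 49792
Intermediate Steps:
C(q) = 30 + q (C(q) = 3 + (q + 27) = 3 + (27 + q) = 30 + q)
49570 + C(192) = 49570 + (30 + 192) = 49570 + 222 = 49792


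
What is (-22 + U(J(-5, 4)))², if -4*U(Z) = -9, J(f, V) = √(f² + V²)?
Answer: 6241/16 ≈ 390.06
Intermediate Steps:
J(f, V) = √(V² + f²)
U(Z) = 9/4 (U(Z) = -¼*(-9) = 9/4)
(-22 + U(J(-5, 4)))² = (-22 + 9/4)² = (-79/4)² = 6241/16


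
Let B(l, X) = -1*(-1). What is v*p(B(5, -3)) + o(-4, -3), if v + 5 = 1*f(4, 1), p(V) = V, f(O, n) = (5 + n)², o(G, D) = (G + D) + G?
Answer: 20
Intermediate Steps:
o(G, D) = D + 2*G (o(G, D) = (D + G) + G = D + 2*G)
B(l, X) = 1
v = 31 (v = -5 + 1*(5 + 1)² = -5 + 1*6² = -5 + 1*36 = -5 + 36 = 31)
v*p(B(5, -3)) + o(-4, -3) = 31*1 + (-3 + 2*(-4)) = 31 + (-3 - 8) = 31 - 11 = 20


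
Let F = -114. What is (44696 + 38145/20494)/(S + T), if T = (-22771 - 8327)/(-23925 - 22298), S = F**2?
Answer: 42342023041087/12311672251764 ≈ 3.4392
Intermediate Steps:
S = 12996 (S = (-114)**2 = 12996)
T = 31098/46223 (T = -31098/(-46223) = -31098*(-1/46223) = 31098/46223 ≈ 0.67278)
(44696 + 38145/20494)/(S + T) = (44696 + 38145/20494)/(12996 + 31098/46223) = (44696 + 38145*(1/20494))/(600745206/46223) = (44696 + 38145/20494)*(46223/600745206) = (916037969/20494)*(46223/600745206) = 42342023041087/12311672251764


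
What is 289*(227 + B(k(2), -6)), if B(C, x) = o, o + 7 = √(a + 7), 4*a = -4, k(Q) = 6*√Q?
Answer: 63580 + 289*√6 ≈ 64288.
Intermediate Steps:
a = -1 (a = (¼)*(-4) = -1)
o = -7 + √6 (o = -7 + √(-1 + 7) = -7 + √6 ≈ -4.5505)
B(C, x) = -7 + √6
289*(227 + B(k(2), -6)) = 289*(227 + (-7 + √6)) = 289*(220 + √6) = 63580 + 289*√6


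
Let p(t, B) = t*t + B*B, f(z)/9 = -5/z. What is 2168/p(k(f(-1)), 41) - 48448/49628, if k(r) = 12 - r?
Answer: -3325932/17183695 ≈ -0.19355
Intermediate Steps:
f(z) = -45/z (f(z) = 9*(-5/z) = -45/z)
p(t, B) = B² + t² (p(t, B) = t² + B² = B² + t²)
2168/p(k(f(-1)), 41) - 48448/49628 = 2168/(41² + (12 - (-45)/(-1))²) - 48448/49628 = 2168/(1681 + (12 - (-45)*(-1))²) - 48448*1/49628 = 2168/(1681 + (12 - 1*45)²) - 12112/12407 = 2168/(1681 + (12 - 45)²) - 12112/12407 = 2168/(1681 + (-33)²) - 12112/12407 = 2168/(1681 + 1089) - 12112/12407 = 2168/2770 - 12112/12407 = 2168*(1/2770) - 12112/12407 = 1084/1385 - 12112/12407 = -3325932/17183695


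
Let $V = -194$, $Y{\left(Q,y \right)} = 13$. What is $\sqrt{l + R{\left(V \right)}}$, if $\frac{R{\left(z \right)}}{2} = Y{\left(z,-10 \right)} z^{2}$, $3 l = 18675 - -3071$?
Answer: $\frac{\sqrt{8872062}}{3} \approx 992.87$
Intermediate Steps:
$l = \frac{21746}{3}$ ($l = \frac{18675 - -3071}{3} = \frac{18675 + 3071}{3} = \frac{1}{3} \cdot 21746 = \frac{21746}{3} \approx 7248.7$)
$R{\left(z \right)} = 26 z^{2}$ ($R{\left(z \right)} = 2 \cdot 13 z^{2} = 26 z^{2}$)
$\sqrt{l + R{\left(V \right)}} = \sqrt{\frac{21746}{3} + 26 \left(-194\right)^{2}} = \sqrt{\frac{21746}{3} + 26 \cdot 37636} = \sqrt{\frac{21746}{3} + 978536} = \sqrt{\frac{2957354}{3}} = \frac{\sqrt{8872062}}{3}$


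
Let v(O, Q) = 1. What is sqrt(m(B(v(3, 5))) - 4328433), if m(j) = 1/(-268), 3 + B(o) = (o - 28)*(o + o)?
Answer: I*sqrt(77721343015)/134 ≈ 2080.5*I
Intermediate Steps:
B(o) = -3 + 2*o*(-28 + o) (B(o) = -3 + (o - 28)*(o + o) = -3 + (-28 + o)*(2*o) = -3 + 2*o*(-28 + o))
m(j) = -1/268
sqrt(m(B(v(3, 5))) - 4328433) = sqrt(-1/268 - 4328433) = sqrt(-1160020045/268) = I*sqrt(77721343015)/134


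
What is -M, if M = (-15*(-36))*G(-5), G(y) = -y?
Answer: -2700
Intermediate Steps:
M = 2700 (M = (-15*(-36))*(-1*(-5)) = 540*5 = 2700)
-M = -1*2700 = -2700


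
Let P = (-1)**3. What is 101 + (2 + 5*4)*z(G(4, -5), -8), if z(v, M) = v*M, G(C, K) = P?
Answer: 277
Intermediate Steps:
P = -1
G(C, K) = -1
z(v, M) = M*v
101 + (2 + 5*4)*z(G(4, -5), -8) = 101 + (2 + 5*4)*(-8*(-1)) = 101 + (2 + 20)*8 = 101 + 22*8 = 101 + 176 = 277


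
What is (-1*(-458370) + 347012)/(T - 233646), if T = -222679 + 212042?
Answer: -805382/244283 ≈ -3.2969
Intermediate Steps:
T = -10637
(-1*(-458370) + 347012)/(T - 233646) = (-1*(-458370) + 347012)/(-10637 - 233646) = (458370 + 347012)/(-244283) = 805382*(-1/244283) = -805382/244283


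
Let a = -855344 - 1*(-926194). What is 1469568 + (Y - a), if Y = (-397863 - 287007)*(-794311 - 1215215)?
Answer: 1376265470338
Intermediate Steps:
Y = 1376264071620 (Y = -684870*(-2009526) = 1376264071620)
a = 70850 (a = -855344 + 926194 = 70850)
1469568 + (Y - a) = 1469568 + (1376264071620 - 1*70850) = 1469568 + (1376264071620 - 70850) = 1469568 + 1376264000770 = 1376265470338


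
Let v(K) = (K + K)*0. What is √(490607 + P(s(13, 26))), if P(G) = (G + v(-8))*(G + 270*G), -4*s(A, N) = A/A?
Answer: √7849983/4 ≈ 700.45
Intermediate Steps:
s(A, N) = -¼ (s(A, N) = -A/(4*A) = -¼*1 = -¼)
v(K) = 0 (v(K) = (2*K)*0 = 0)
P(G) = 271*G² (P(G) = (G + 0)*(G + 270*G) = G*(271*G) = 271*G²)
√(490607 + P(s(13, 26))) = √(490607 + 271*(-¼)²) = √(490607 + 271*(1/16)) = √(490607 + 271/16) = √(7849983/16) = √7849983/4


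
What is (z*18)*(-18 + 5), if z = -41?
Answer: 9594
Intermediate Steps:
(z*18)*(-18 + 5) = (-41*18)*(-18 + 5) = -738*(-13) = 9594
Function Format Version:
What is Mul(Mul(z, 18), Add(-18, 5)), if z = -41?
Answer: 9594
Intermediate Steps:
Mul(Mul(z, 18), Add(-18, 5)) = Mul(Mul(-41, 18), Add(-18, 5)) = Mul(-738, -13) = 9594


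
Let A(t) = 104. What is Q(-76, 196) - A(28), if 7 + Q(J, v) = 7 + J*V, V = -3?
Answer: 124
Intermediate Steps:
Q(J, v) = -3*J (Q(J, v) = -7 + (7 + J*(-3)) = -7 + (7 - 3*J) = -3*J)
Q(-76, 196) - A(28) = -3*(-76) - 1*104 = 228 - 104 = 124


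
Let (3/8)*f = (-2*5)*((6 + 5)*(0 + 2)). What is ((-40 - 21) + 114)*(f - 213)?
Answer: -127147/3 ≈ -42382.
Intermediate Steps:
f = -1760/3 (f = 8*((-2*5)*((6 + 5)*(0 + 2)))/3 = 8*(-110*2)/3 = 8*(-10*22)/3 = (8/3)*(-220) = -1760/3 ≈ -586.67)
((-40 - 21) + 114)*(f - 213) = ((-40 - 21) + 114)*(-1760/3 - 213) = (-61 + 114)*(-2399/3) = 53*(-2399/3) = -127147/3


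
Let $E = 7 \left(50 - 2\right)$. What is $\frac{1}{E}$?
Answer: $\frac{1}{336} \approx 0.0029762$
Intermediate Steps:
$E = 336$ ($E = 7 \cdot 48 = 336$)
$\frac{1}{E} = \frac{1}{336}$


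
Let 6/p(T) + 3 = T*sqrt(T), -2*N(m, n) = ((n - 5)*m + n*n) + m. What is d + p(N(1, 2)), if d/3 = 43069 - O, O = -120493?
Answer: 2453421/5 + 3*I/5 ≈ 4.9068e+5 + 0.6*I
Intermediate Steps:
N(m, n) = -m/2 - n**2/2 - m*(-5 + n)/2 (N(m, n) = -(((n - 5)*m + n*n) + m)/2 = -(((-5 + n)*m + n**2) + m)/2 = -((m*(-5 + n) + n**2) + m)/2 = -((n**2 + m*(-5 + n)) + m)/2 = -(m + n**2 + m*(-5 + n))/2 = -m/2 - n**2/2 - m*(-5 + n)/2)
p(T) = 6/(-3 + T**(3/2)) (p(T) = 6/(-3 + T*sqrt(T)) = 6/(-3 + T**(3/2)))
d = 490686 (d = 3*(43069 - 1*(-120493)) = 3*(43069 + 120493) = 3*163562 = 490686)
d + p(N(1, 2)) = 490686 + 6/(-3 + (2*1 - 1/2*2**2 - 1/2*1*2)**(3/2)) = 490686 + 6/(-3 + (2 - 1/2*4 - 1)**(3/2)) = 490686 + 6/(-3 + (2 - 2 - 1)**(3/2)) = 490686 + 6/(-3 + (-1)**(3/2)) = 490686 + 6/(-3 - I) = 490686 + 6*((-3 + I)/10) = 490686 + 3*(-3 + I)/5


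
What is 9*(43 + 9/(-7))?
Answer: 2628/7 ≈ 375.43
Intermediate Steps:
9*(43 + 9/(-7)) = 9*(43 + 9*(-⅐)) = 9*(43 - 9/7) = 9*(292/7) = 2628/7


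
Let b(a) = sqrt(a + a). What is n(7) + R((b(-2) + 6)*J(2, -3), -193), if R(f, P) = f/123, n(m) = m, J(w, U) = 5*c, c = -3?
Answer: 257/41 - 10*I/41 ≈ 6.2683 - 0.2439*I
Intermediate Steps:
J(w, U) = -15 (J(w, U) = 5*(-3) = -15)
b(a) = sqrt(2)*sqrt(a) (b(a) = sqrt(2*a) = sqrt(2)*sqrt(a))
R(f, P) = f/123 (R(f, P) = f*(1/123) = f/123)
n(7) + R((b(-2) + 6)*J(2, -3), -193) = 7 + ((sqrt(2)*sqrt(-2) + 6)*(-15))/123 = 7 + ((sqrt(2)*(I*sqrt(2)) + 6)*(-15))/123 = 7 + ((2*I + 6)*(-15))/123 = 7 + ((6 + 2*I)*(-15))/123 = 7 + (-90 - 30*I)/123 = 7 + (-30/41 - 10*I/41) = 257/41 - 10*I/41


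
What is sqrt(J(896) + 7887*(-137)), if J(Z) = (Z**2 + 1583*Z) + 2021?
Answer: sqrt(1142686) ≈ 1069.0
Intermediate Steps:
J(Z) = 2021 + Z**2 + 1583*Z
sqrt(J(896) + 7887*(-137)) = sqrt((2021 + 896**2 + 1583*896) + 7887*(-137)) = sqrt((2021 + 802816 + 1418368) - 1080519) = sqrt(2223205 - 1080519) = sqrt(1142686)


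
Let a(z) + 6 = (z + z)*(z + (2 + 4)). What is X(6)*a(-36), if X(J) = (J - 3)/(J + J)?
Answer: 1077/2 ≈ 538.50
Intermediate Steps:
X(J) = (-3 + J)/(2*J) (X(J) = (-3 + J)/((2*J)) = (-3 + J)*(1/(2*J)) = (-3 + J)/(2*J))
a(z) = -6 + 2*z*(6 + z) (a(z) = -6 + (z + z)*(z + (2 + 4)) = -6 + (2*z)*(z + 6) = -6 + (2*z)*(6 + z) = -6 + 2*z*(6 + z))
X(6)*a(-36) = ((1/2)*(-3 + 6)/6)*(-6 + 2*(-36)**2 + 12*(-36)) = ((1/2)*(1/6)*3)*(-6 + 2*1296 - 432) = (-6 + 2592 - 432)/4 = (1/4)*2154 = 1077/2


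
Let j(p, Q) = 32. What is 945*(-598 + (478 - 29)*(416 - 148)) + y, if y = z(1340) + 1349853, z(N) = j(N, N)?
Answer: 114498515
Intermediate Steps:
z(N) = 32
y = 1349885 (y = 32 + 1349853 = 1349885)
945*(-598 + (478 - 29)*(416 - 148)) + y = 945*(-598 + (478 - 29)*(416 - 148)) + 1349885 = 945*(-598 + 449*268) + 1349885 = 945*(-598 + 120332) + 1349885 = 945*119734 + 1349885 = 113148630 + 1349885 = 114498515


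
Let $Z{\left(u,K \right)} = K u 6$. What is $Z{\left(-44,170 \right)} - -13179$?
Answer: $-31701$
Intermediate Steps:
$Z{\left(u,K \right)} = 6 K u$ ($Z{\left(u,K \right)} = K 6 u = 6 K u$)
$Z{\left(-44,170 \right)} - -13179 = 6 \cdot 170 \left(-44\right) - -13179 = -44880 + 13179 = -31701$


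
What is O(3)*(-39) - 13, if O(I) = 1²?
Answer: -52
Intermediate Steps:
O(I) = 1
O(3)*(-39) - 13 = 1*(-39) - 13 = -39 - 13 = -52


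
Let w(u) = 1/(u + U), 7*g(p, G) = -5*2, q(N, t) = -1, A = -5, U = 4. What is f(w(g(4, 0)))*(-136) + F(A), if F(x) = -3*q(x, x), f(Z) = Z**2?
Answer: -1423/81 ≈ -17.568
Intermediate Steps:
g(p, G) = -10/7 (g(p, G) = (-5*2)/7 = (1/7)*(-10) = -10/7)
w(u) = 1/(4 + u) (w(u) = 1/(u + 4) = 1/(4 + u))
F(x) = 3 (F(x) = -3*(-1) = 3)
f(w(g(4, 0)))*(-136) + F(A) = (1/(4 - 10/7))**2*(-136) + 3 = (1/(18/7))**2*(-136) + 3 = (7/18)**2*(-136) + 3 = (49/324)*(-136) + 3 = -1666/81 + 3 = -1423/81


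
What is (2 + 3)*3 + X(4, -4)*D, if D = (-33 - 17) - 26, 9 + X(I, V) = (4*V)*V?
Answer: -4165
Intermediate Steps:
X(I, V) = -9 + 4*V² (X(I, V) = -9 + (4*V)*V = -9 + 4*V²)
D = -76 (D = -50 - 26 = -76)
(2 + 3)*3 + X(4, -4)*D = (2 + 3)*3 + (-9 + 4*(-4)²)*(-76) = 5*3 + (-9 + 4*16)*(-76) = 15 + (-9 + 64)*(-76) = 15 + 55*(-76) = 15 - 4180 = -4165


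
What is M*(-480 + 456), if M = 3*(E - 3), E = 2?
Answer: 72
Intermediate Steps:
M = -3 (M = 3*(2 - 3) = 3*(-1) = -3)
M*(-480 + 456) = -3*(-480 + 456) = -3*(-24) = 72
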